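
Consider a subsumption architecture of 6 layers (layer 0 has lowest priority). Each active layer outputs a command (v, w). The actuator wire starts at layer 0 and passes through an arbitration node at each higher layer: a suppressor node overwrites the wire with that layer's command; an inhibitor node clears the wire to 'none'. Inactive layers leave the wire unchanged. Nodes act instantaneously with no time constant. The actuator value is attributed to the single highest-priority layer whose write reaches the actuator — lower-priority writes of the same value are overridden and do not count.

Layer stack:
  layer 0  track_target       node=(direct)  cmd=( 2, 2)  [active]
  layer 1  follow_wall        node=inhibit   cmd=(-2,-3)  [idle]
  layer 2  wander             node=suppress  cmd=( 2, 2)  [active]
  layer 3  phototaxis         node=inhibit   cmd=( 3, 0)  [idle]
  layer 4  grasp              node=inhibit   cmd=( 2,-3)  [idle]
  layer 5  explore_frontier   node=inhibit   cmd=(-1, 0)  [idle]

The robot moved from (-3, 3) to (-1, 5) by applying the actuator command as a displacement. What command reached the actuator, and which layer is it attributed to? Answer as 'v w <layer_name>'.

2 2 wander

displacement = (-1, 5) − (-3, 3) = (2, 2)
layer 0 (track_target) active — direct: (2, 2)
layer 1 (follow_wall) idle — unchanged: (2, 2)
layer 2 (wander) active — suppresses: (2, 2)
layer 3 (phototaxis) idle — unchanged: (2, 2)
layer 4 (grasp) idle — unchanged: (2, 2)
layer 5 (explore_frontier) idle — unchanged: (2, 2)
→ actuator (2, 2) — from layer 2 (wander)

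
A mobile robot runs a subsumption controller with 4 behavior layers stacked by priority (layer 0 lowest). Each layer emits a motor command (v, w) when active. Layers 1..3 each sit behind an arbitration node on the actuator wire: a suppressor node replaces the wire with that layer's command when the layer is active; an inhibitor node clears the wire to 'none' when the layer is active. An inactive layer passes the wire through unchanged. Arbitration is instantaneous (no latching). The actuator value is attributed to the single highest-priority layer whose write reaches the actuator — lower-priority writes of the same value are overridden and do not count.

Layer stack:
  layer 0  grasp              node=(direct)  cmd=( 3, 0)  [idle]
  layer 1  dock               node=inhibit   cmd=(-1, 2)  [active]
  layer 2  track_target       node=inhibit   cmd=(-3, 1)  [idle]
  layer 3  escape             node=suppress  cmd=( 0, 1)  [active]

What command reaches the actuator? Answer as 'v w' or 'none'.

L0 grasp: idle → wire = none
L1 dock: active, inhibitor → wire = none
L2 track_target: idle → wire stays none
L3 escape: active, suppressor → wire = (0, 1)
actuator = (0, 1)

0 1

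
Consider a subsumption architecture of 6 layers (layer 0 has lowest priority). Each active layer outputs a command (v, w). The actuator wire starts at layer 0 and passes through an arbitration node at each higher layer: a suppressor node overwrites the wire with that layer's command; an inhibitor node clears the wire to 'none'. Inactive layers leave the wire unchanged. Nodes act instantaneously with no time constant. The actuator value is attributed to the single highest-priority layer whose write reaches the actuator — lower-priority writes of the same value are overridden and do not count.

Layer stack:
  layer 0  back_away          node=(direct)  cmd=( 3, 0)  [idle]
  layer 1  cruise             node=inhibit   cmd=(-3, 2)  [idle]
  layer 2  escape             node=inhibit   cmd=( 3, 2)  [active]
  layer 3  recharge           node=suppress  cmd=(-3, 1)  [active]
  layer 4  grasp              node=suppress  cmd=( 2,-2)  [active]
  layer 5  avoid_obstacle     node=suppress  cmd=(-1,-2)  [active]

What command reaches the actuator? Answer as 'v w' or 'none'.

L0 back_away: idle → wire = none
L1 cruise: idle → wire stays none
L2 escape: active, inhibitor → wire = none
L3 recharge: active, suppressor → wire = (-3, 1)
L4 grasp: active, suppressor → wire = (2, -2)
L5 avoid_obstacle: active, suppressor → wire = (-1, -2)
actuator = (-1, -2)

-1 -2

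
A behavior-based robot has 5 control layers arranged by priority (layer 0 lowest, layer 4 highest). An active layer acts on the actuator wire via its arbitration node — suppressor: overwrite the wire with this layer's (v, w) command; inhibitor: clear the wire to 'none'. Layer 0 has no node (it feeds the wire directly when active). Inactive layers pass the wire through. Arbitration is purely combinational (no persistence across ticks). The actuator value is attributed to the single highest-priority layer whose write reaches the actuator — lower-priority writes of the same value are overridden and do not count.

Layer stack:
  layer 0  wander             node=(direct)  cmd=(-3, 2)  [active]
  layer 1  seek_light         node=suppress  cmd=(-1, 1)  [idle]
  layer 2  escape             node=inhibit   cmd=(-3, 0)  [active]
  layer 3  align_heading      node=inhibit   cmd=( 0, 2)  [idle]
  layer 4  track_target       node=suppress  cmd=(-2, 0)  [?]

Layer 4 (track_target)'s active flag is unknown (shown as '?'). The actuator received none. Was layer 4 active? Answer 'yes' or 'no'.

no

If layer 4 is active=yes:
  actuator would be (-2, 0)
If layer 4 is active=no:
  actuator would be none
Observed none, so layer 4 was idle.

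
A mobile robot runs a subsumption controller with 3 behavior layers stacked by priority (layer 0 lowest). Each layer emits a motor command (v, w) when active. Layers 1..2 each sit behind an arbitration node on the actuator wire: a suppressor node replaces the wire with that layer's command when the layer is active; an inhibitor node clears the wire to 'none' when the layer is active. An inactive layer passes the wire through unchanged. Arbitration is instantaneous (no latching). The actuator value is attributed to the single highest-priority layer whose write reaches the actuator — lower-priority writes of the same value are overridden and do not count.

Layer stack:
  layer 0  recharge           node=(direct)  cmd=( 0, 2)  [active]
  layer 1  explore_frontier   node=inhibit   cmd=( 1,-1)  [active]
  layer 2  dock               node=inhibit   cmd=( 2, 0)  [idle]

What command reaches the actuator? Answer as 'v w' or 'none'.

none

L0 recharge: active, feeds wire = (0, 2)
L1 explore_frontier: active, inhibitor → wire = none
L2 dock: idle → wire stays none
actuator = none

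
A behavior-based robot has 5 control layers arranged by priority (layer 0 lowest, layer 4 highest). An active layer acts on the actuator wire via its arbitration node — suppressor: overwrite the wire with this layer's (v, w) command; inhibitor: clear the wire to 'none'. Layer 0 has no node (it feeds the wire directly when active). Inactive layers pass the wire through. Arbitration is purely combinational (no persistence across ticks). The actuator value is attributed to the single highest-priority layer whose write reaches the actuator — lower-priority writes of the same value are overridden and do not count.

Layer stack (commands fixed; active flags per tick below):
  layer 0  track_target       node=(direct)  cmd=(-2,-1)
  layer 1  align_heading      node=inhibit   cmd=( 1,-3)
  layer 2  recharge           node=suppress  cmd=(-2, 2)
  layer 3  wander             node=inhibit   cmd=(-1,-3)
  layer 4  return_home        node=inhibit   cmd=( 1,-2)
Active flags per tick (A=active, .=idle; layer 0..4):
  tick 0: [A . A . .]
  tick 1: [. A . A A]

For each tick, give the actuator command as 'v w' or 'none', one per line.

-2 2
none

tick 0:
  L0 track_target: active, feeds wire = (-2, -1)
  L1 align_heading: idle → wire stays (-2, -1)
  L2 recharge: active, suppressor → wire = (-2, 2)
  L3 wander: idle → wire stays (-2, 2)
  L4 return_home: idle → wire stays (-2, 2)
  actuator = (-2, 2)
tick 1:
  L0 track_target: idle → wire = none
  L1 align_heading: active, inhibitor → wire = none
  L2 recharge: idle → wire stays none
  L3 wander: active, inhibitor → wire = none
  L4 return_home: active, inhibitor → wire = none
  actuator = none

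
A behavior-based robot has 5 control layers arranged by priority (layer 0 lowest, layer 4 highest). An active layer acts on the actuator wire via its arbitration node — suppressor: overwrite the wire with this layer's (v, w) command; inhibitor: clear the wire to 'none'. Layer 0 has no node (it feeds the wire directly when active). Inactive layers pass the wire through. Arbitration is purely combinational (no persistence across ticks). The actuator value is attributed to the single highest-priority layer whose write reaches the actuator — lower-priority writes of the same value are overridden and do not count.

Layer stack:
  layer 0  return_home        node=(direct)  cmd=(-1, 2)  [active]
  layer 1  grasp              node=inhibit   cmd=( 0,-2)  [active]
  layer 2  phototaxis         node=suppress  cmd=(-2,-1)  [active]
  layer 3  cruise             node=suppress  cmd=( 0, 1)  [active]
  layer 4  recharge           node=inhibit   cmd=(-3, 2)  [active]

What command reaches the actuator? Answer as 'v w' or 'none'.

none

L0 return_home: active, feeds wire = (-1, 2)
L1 grasp: active, inhibitor → wire = none
L2 phototaxis: active, suppressor → wire = (-2, -1)
L3 cruise: active, suppressor → wire = (0, 1)
L4 recharge: active, inhibitor → wire = none
actuator = none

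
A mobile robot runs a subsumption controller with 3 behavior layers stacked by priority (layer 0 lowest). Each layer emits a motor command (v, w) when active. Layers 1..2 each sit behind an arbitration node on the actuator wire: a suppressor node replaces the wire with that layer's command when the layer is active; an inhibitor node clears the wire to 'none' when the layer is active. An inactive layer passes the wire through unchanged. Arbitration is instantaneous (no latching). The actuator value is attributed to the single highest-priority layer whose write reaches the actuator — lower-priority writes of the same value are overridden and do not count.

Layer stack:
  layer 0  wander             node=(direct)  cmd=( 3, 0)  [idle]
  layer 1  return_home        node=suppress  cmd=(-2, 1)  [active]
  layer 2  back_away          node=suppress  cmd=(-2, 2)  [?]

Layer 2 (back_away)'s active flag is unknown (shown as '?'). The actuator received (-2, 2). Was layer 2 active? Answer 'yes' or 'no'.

yes

If layer 2 is active=yes:
  actuator would be (-2, 2)
If layer 2 is active=no:
  actuator would be (-2, 1)
Observed (-2, 2), so layer 2 was active.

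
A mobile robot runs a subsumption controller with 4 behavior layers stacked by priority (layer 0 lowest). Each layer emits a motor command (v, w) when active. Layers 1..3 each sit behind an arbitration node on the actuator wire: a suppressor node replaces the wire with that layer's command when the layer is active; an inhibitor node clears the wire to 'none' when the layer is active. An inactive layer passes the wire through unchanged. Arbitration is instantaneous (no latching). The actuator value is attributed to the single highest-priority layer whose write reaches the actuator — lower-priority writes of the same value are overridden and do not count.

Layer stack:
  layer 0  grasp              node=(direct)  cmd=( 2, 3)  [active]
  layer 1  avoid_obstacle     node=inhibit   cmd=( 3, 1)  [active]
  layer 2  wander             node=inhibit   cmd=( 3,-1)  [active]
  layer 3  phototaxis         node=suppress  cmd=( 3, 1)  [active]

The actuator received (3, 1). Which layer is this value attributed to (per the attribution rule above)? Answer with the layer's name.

layer 0 (grasp) active — direct: (2, 3)
layer 1 (avoid_obstacle) active — inhibits: none
layer 2 (wander) active — inhibits: none
layer 3 (phototaxis) active — suppresses: (3, 1)
→ actuator (3, 1)
last writer: layer 3 = phototaxis

phototaxis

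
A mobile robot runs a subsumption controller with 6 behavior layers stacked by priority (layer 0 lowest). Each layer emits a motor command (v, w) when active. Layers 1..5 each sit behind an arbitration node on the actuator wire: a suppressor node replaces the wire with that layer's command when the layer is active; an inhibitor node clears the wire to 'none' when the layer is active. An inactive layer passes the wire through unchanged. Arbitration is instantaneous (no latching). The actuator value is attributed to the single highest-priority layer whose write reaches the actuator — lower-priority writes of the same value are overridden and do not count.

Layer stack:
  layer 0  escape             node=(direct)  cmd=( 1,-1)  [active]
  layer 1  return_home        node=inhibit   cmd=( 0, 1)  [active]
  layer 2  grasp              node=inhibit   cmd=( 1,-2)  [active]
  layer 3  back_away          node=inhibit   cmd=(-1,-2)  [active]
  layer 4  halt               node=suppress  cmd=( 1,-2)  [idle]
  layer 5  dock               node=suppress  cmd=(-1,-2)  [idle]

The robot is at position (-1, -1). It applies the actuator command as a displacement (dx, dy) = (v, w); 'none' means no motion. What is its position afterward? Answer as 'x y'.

[0] escape on; wire := (1, -1)
[1] return_home on (inhibit); wire := none
[2] grasp on (inhibit); wire := none
[3] back_away on (inhibit); wire := none
[4] halt off; pass none
[5] dock off; pass none
output none
position: (-1, -1) + none = (-1, -1)

-1 -1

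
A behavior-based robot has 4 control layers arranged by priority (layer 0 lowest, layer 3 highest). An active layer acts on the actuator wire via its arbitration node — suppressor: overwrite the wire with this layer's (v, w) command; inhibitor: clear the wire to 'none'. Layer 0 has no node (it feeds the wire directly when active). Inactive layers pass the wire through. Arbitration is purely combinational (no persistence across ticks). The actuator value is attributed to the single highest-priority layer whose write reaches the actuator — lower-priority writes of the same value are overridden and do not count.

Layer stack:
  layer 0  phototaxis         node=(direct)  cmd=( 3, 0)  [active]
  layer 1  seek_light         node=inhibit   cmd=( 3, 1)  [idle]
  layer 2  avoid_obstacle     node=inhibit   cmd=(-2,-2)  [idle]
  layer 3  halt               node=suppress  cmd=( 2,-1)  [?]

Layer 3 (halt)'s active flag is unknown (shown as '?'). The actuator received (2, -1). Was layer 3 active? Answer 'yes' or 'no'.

If layer 3 is active=yes:
  actuator would be (2, -1)
If layer 3 is active=no:
  actuator would be (3, 0)
Observed (2, -1), so layer 3 was active.

yes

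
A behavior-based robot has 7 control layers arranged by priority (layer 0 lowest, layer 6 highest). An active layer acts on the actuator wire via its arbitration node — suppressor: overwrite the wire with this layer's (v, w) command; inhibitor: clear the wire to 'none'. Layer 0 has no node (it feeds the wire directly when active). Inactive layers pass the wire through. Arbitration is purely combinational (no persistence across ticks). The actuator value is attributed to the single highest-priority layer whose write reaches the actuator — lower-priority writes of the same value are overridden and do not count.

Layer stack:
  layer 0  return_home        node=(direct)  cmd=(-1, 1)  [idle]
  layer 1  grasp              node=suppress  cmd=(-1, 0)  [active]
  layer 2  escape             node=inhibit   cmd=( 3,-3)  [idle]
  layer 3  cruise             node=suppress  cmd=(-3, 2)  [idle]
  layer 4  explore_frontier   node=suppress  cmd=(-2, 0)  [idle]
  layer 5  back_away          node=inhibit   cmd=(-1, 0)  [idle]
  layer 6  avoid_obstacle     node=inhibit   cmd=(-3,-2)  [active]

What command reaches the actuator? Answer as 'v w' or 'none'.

none

[0] return_home off; wire := none
[1] grasp on (suppress); wire := (-1, 0)
[2] escape off; pass (-1, 0)
[3] cruise off; pass (-1, 0)
[4] explore_frontier off; pass (-1, 0)
[5] back_away off; pass (-1, 0)
[6] avoid_obstacle on (inhibit); wire := none
output none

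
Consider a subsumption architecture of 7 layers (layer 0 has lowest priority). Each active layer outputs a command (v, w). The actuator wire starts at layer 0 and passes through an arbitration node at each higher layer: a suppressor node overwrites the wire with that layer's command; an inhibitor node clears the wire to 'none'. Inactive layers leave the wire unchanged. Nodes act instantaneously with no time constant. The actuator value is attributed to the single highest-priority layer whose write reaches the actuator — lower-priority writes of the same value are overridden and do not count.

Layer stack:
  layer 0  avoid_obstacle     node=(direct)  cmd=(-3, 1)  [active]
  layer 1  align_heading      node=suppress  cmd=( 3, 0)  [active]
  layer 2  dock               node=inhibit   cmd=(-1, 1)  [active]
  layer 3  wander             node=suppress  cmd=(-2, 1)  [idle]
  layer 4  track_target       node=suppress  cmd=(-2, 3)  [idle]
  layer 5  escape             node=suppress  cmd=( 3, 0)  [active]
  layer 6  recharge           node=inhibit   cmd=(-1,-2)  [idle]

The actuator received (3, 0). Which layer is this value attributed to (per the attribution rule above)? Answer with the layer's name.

escape

L0 avoid_obstacle: active, feeds wire = (-3, 1)
L1 align_heading: active, suppressor → wire = (3, 0)
L2 dock: active, inhibitor → wire = none
L3 wander: idle → wire stays none
L4 track_target: idle → wire stays none
L5 escape: active, suppressor → wire = (3, 0)
L6 recharge: idle → wire stays (3, 0)
actuator = (3, 0)
last writer: layer 5 = escape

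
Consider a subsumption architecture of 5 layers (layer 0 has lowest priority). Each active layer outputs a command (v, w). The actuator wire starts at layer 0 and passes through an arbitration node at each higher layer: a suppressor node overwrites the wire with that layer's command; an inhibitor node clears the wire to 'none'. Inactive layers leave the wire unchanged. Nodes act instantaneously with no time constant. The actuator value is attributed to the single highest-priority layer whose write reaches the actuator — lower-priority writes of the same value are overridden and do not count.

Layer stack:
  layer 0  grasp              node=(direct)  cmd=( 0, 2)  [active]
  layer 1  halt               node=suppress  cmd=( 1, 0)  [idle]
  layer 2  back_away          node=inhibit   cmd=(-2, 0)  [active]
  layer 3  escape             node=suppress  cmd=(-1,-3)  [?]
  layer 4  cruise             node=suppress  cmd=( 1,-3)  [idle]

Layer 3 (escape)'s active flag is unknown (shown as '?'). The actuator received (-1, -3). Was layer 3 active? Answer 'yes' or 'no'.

If layer 3 is active=yes:
  actuator would be (-1, -3)
If layer 3 is active=no:
  actuator would be none
Observed (-1, -3), so layer 3 was active.

yes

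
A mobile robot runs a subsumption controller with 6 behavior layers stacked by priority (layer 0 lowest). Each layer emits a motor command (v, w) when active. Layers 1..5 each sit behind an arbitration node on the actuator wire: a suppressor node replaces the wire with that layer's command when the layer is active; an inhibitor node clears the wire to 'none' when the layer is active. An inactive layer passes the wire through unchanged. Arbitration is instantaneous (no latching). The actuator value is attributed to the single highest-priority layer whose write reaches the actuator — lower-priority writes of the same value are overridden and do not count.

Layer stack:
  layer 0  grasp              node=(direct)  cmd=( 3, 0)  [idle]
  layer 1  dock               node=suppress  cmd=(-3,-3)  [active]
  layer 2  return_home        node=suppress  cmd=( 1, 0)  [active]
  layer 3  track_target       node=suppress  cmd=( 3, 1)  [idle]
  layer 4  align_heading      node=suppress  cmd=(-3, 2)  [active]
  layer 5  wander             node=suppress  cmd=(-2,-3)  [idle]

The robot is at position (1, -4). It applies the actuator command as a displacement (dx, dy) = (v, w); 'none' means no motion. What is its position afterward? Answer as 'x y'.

[0] grasp off; wire := none
[1] dock on (suppress); wire := (-3, -3)
[2] return_home on (suppress); wire := (1, 0)
[3] track_target off; pass (1, 0)
[4] align_heading on (suppress); wire := (-3, 2)
[5] wander off; pass (-3, 2)
output (-3, 2)
position: (1, -4) + (-3, 2) = (-2, -2)

-2 -2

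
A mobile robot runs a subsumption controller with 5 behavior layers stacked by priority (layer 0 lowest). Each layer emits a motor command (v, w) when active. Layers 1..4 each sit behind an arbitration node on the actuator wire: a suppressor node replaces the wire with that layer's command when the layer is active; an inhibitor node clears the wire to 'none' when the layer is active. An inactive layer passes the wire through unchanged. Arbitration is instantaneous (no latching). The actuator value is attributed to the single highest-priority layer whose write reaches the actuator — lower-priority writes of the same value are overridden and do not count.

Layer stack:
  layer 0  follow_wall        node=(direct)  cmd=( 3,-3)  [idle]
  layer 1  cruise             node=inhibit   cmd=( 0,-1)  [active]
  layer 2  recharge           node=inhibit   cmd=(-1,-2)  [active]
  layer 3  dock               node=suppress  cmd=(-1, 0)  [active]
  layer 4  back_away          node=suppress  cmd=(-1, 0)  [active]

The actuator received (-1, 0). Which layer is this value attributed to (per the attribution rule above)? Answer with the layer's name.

back_away

L0 follow_wall: idle → wire = none
L1 cruise: active, inhibitor → wire = none
L2 recharge: active, inhibitor → wire = none
L3 dock: active, suppressor → wire = (-1, 0)
L4 back_away: active, suppressor → wire = (-1, 0)
actuator = (-1, 0)
last writer: layer 4 = back_away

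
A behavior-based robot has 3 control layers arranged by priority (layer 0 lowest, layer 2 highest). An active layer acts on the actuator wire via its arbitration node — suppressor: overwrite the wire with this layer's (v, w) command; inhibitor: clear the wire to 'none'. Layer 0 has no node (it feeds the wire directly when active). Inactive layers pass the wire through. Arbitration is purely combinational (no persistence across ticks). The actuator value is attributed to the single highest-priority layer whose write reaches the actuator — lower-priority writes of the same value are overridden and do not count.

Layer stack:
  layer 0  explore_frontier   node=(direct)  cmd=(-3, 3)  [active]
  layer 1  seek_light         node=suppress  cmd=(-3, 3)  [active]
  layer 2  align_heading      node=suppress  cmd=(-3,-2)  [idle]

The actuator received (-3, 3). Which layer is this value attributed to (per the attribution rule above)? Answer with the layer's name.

L0 explore_frontier: active, feeds wire = (-3, 3)
L1 seek_light: active, suppressor → wire = (-3, 3)
L2 align_heading: idle → wire stays (-3, 3)
actuator = (-3, 3)
last writer: layer 1 = seek_light

seek_light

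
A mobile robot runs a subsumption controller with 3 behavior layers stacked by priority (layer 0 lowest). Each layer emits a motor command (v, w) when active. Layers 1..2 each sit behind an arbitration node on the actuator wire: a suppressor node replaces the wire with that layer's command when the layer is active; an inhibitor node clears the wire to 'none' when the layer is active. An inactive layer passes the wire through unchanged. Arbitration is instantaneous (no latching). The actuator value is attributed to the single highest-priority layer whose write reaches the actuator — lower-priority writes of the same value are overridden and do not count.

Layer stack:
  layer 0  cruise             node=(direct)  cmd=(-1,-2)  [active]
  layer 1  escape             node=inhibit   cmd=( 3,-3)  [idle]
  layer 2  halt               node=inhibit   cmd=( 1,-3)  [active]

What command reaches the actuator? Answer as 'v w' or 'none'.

layer 0 (cruise) active — direct: (-1, -2)
layer 1 (escape) idle — unchanged: (-1, -2)
layer 2 (halt) active — inhibits: none
→ actuator none

none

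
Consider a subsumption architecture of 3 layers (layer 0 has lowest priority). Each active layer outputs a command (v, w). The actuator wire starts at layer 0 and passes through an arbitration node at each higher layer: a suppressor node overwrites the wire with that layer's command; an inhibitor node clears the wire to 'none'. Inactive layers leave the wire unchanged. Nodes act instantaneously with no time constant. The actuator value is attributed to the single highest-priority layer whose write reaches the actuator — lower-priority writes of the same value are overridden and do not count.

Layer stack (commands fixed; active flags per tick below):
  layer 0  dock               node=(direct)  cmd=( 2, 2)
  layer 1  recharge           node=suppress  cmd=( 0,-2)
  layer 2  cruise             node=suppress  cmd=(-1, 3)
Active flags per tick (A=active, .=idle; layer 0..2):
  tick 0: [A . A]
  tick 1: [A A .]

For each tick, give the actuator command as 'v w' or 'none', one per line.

tick 0:
  layer 0 (dock) active — direct: (2, 2)
  layer 1 (recharge) idle — unchanged: (2, 2)
  layer 2 (cruise) active — suppresses: (-1, 3)
  → actuator (-1, 3)
tick 1:
  layer 0 (dock) active — direct: (2, 2)
  layer 1 (recharge) active — suppresses: (0, -2)
  layer 2 (cruise) idle — unchanged: (0, -2)
  → actuator (0, -2)

-1 3
0 -2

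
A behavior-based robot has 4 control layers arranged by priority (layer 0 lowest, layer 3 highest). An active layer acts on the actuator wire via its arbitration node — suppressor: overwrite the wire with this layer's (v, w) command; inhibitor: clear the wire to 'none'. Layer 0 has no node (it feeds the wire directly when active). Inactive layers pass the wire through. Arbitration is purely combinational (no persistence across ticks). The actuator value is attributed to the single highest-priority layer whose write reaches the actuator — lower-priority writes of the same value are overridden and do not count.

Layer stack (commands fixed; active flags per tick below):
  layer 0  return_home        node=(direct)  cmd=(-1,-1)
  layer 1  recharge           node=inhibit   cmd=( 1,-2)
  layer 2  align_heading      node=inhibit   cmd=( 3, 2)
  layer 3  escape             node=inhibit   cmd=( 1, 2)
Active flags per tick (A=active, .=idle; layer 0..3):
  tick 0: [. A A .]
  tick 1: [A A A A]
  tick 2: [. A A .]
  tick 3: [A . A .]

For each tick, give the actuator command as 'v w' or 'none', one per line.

none
none
none
none

tick 0:
  [0] return_home off; wire := none
  [1] recharge on (inhibit); wire := none
  [2] align_heading on (inhibit); wire := none
  [3] escape off; pass none
  output none
tick 1:
  [0] return_home on; wire := (-1, -1)
  [1] recharge on (inhibit); wire := none
  [2] align_heading on (inhibit); wire := none
  [3] escape on (inhibit); wire := none
  output none
tick 2:
  [0] return_home off; wire := none
  [1] recharge on (inhibit); wire := none
  [2] align_heading on (inhibit); wire := none
  [3] escape off; pass none
  output none
tick 3:
  [0] return_home on; wire := (-1, -1)
  [1] recharge off; pass (-1, -1)
  [2] align_heading on (inhibit); wire := none
  [3] escape off; pass none
  output none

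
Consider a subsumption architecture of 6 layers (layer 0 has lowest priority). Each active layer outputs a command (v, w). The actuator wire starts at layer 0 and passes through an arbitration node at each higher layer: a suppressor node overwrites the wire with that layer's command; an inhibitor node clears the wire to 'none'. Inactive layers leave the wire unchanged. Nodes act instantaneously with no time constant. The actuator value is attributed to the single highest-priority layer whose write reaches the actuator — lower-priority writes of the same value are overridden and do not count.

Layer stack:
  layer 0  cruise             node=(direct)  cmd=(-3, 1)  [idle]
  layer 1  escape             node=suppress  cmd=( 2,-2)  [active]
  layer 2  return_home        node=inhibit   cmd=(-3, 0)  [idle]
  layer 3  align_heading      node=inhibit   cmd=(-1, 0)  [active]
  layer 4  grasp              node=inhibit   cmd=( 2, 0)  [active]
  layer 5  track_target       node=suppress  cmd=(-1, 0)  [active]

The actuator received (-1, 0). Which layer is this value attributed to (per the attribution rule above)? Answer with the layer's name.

L0 cruise: idle → wire = none
L1 escape: active, suppressor → wire = (2, -2)
L2 return_home: idle → wire stays (2, -2)
L3 align_heading: active, inhibitor → wire = none
L4 grasp: active, inhibitor → wire = none
L5 track_target: active, suppressor → wire = (-1, 0)
actuator = (-1, 0)
last writer: layer 5 = track_target

track_target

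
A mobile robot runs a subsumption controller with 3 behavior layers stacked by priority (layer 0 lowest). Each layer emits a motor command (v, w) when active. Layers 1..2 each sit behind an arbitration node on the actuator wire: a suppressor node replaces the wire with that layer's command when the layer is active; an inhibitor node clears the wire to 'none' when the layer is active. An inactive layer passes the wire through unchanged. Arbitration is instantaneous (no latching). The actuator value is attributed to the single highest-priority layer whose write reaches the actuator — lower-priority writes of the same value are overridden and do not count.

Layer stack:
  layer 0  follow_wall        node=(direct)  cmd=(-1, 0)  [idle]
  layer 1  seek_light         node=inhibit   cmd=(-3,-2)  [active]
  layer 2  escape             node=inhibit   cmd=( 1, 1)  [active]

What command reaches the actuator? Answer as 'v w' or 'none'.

none

layer 0 (follow_wall) idle — none
layer 1 (seek_light) active — inhibits: none
layer 2 (escape) active — inhibits: none
→ actuator none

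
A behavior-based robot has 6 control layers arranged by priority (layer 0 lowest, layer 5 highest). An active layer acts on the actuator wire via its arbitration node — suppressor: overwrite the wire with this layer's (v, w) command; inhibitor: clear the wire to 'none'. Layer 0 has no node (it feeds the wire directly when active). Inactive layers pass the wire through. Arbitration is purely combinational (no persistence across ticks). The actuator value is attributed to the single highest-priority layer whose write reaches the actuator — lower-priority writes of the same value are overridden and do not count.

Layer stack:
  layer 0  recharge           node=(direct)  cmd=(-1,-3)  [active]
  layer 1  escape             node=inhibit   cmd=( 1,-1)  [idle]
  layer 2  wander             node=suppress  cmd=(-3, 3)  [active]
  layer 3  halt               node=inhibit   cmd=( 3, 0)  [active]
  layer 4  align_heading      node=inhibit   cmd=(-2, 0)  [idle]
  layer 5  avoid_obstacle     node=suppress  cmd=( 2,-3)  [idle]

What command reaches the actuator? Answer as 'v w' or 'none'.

L0 recharge: active, feeds wire = (-1, -3)
L1 escape: idle → wire stays (-1, -3)
L2 wander: active, suppressor → wire = (-3, 3)
L3 halt: active, inhibitor → wire = none
L4 align_heading: idle → wire stays none
L5 avoid_obstacle: idle → wire stays none
actuator = none

none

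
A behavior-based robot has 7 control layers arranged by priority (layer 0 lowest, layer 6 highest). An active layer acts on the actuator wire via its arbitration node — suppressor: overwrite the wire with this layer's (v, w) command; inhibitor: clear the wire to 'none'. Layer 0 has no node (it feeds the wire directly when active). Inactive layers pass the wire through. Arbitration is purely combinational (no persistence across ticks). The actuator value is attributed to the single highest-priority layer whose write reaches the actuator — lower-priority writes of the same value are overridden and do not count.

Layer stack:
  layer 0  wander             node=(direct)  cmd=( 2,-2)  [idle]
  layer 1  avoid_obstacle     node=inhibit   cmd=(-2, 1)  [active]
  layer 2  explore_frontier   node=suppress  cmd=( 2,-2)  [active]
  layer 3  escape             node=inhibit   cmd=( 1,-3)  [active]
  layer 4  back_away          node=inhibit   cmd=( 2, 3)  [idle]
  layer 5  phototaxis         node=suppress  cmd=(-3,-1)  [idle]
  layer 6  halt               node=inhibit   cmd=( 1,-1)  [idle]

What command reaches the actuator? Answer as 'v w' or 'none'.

[0] wander off; wire := none
[1] avoid_obstacle on (inhibit); wire := none
[2] explore_frontier on (suppress); wire := (2, -2)
[3] escape on (inhibit); wire := none
[4] back_away off; pass none
[5] phototaxis off; pass none
[6] halt off; pass none
output none

none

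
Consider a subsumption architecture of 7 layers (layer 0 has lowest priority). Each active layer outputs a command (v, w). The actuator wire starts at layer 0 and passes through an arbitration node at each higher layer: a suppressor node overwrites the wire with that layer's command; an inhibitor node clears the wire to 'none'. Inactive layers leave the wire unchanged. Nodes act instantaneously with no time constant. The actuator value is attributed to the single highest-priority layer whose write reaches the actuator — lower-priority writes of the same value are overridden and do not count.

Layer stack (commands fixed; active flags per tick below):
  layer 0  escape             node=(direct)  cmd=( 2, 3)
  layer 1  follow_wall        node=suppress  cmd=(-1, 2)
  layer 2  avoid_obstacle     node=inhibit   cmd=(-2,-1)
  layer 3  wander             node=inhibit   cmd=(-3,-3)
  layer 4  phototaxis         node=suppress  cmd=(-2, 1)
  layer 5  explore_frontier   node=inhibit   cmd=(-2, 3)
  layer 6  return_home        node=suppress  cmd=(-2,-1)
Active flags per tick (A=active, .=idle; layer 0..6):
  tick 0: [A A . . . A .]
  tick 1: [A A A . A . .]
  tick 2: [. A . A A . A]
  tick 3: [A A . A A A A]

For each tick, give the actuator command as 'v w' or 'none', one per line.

none
-2 1
-2 -1
-2 -1

tick 0:
  layer 0 (escape) active — direct: (2, 3)
  layer 1 (follow_wall) active — suppresses: (-1, 2)
  layer 2 (avoid_obstacle) idle — unchanged: (-1, 2)
  layer 3 (wander) idle — unchanged: (-1, 2)
  layer 4 (phototaxis) idle — unchanged: (-1, 2)
  layer 5 (explore_frontier) active — inhibits: none
  layer 6 (return_home) idle — unchanged: none
  → actuator none
tick 1:
  layer 0 (escape) active — direct: (2, 3)
  layer 1 (follow_wall) active — suppresses: (-1, 2)
  layer 2 (avoid_obstacle) active — inhibits: none
  layer 3 (wander) idle — unchanged: none
  layer 4 (phototaxis) active — suppresses: (-2, 1)
  layer 5 (explore_frontier) idle — unchanged: (-2, 1)
  layer 6 (return_home) idle — unchanged: (-2, 1)
  → actuator (-2, 1)
tick 2:
  layer 0 (escape) idle — none
  layer 1 (follow_wall) active — suppresses: (-1, 2)
  layer 2 (avoid_obstacle) idle — unchanged: (-1, 2)
  layer 3 (wander) active — inhibits: none
  layer 4 (phototaxis) active — suppresses: (-2, 1)
  layer 5 (explore_frontier) idle — unchanged: (-2, 1)
  layer 6 (return_home) active — suppresses: (-2, -1)
  → actuator (-2, -1)
tick 3:
  layer 0 (escape) active — direct: (2, 3)
  layer 1 (follow_wall) active — suppresses: (-1, 2)
  layer 2 (avoid_obstacle) idle — unchanged: (-1, 2)
  layer 3 (wander) active — inhibits: none
  layer 4 (phototaxis) active — suppresses: (-2, 1)
  layer 5 (explore_frontier) active — inhibits: none
  layer 6 (return_home) active — suppresses: (-2, -1)
  → actuator (-2, -1)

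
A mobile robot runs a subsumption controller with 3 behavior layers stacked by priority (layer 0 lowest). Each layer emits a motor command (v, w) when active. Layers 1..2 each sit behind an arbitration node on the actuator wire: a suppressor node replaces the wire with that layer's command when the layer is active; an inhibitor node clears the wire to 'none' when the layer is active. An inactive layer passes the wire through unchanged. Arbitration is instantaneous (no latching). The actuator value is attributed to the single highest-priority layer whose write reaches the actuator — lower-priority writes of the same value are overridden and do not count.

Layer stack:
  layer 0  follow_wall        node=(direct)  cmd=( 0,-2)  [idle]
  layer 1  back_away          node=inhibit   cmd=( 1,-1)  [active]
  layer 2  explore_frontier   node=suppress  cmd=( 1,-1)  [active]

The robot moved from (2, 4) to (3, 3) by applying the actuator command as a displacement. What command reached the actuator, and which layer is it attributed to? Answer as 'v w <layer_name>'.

displacement = (3, 3) − (2, 4) = (1, -1)
L0 follow_wall: idle → wire = none
L1 back_away: active, inhibitor → wire = none
L2 explore_frontier: active, suppressor → wire = (1, -1)
actuator = (1, -1) — from layer 2 (explore_frontier)

1 -1 explore_frontier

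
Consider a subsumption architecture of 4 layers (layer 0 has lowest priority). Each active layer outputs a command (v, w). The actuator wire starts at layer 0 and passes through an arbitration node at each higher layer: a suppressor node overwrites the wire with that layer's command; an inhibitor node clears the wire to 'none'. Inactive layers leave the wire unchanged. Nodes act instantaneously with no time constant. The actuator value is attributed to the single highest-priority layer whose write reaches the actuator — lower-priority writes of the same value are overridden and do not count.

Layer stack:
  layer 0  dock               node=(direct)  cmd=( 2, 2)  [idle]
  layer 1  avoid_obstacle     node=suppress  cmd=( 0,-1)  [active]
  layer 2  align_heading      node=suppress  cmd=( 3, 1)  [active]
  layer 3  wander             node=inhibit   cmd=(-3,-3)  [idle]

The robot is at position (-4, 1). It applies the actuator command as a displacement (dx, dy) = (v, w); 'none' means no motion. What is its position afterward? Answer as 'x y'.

-1 2

[0] dock off; wire := none
[1] avoid_obstacle on (suppress); wire := (0, -1)
[2] align_heading on (suppress); wire := (3, 1)
[3] wander off; pass (3, 1)
output (3, 1)
position: (-4, 1) + (3, 1) = (-1, 2)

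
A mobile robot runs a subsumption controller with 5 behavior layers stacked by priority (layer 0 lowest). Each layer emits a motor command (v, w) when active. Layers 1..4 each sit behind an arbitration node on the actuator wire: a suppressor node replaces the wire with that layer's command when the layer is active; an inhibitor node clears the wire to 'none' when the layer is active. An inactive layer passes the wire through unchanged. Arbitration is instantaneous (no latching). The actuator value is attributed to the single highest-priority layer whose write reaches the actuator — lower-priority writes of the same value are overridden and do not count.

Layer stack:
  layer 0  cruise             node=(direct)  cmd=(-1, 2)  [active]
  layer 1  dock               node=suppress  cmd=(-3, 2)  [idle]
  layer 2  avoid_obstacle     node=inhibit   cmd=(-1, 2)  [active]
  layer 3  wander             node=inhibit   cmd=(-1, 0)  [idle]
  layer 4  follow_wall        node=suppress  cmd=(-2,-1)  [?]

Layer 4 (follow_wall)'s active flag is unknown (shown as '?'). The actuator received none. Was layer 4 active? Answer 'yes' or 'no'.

If layer 4 is active=yes:
  actuator would be (-2, -1)
If layer 4 is active=no:
  actuator would be none
Observed none, so layer 4 was idle.

no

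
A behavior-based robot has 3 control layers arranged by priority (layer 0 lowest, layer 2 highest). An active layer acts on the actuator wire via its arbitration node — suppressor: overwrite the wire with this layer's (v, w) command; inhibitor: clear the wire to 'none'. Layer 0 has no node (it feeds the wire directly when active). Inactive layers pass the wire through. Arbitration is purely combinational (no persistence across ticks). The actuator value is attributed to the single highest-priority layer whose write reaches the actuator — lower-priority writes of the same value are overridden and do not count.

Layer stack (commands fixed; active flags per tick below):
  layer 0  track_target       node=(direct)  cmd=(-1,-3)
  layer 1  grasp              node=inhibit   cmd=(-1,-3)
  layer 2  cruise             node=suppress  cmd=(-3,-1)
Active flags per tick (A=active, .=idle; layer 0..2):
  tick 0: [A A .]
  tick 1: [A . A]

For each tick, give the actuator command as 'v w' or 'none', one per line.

none
-3 -1

tick 0:
  layer 0 (track_target) active — direct: (-1, -3)
  layer 1 (grasp) active — inhibits: none
  layer 2 (cruise) idle — unchanged: none
  → actuator none
tick 1:
  layer 0 (track_target) active — direct: (-1, -3)
  layer 1 (grasp) idle — unchanged: (-1, -3)
  layer 2 (cruise) active — suppresses: (-3, -1)
  → actuator (-3, -1)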